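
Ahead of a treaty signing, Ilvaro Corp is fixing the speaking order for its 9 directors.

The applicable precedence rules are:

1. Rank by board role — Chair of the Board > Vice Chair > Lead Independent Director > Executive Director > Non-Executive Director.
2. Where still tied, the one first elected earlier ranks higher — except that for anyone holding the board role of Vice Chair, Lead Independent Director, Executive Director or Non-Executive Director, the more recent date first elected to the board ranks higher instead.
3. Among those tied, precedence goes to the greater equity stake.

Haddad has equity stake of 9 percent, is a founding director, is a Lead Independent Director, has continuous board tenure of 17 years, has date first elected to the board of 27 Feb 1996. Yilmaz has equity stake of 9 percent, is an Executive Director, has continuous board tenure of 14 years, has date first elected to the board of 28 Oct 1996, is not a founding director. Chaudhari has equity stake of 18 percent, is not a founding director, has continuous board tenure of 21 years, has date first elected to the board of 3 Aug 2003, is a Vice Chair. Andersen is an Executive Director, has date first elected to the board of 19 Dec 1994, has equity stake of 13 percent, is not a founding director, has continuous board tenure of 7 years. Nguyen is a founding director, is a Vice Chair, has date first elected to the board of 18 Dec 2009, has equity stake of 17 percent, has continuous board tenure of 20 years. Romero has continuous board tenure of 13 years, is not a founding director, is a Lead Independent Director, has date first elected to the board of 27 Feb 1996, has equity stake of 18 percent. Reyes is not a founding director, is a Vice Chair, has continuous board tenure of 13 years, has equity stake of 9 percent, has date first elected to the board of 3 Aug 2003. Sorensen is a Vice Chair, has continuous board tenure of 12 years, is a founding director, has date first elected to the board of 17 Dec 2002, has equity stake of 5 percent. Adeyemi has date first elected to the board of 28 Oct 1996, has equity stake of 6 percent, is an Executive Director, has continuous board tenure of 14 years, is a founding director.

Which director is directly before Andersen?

Adeyemi

By board role: Nguyen, Chaudhari, Reyes and Sorensen (Vice Chair); then Romero and Haddad (Lead Independent Director); then Yilmaz, Adeyemi and Andersen (Executive Director).
Among Nguyen, Chaudhari, Reyes and Sorensen, by date first elected to the board (later first) (reversed rule for this group): Nguyen (18 Dec 2009) before Chaudhari and Reyes (3 Aug 2003) before Sorensen (17 Dec 2002).
Among Chaudhari and Reyes, by equity stake (higher first): Chaudhari (18 percent) before Reyes (9 percent).
Romero and Haddad both have date first elected to the board 27 Feb 1996, so the next rule applies.
Among Romero and Haddad, by equity stake (higher first): Romero (18 percent) before Haddad (9 percent).
Among Yilmaz, Adeyemi and Andersen, by date first elected to the board (later first) (reversed rule for this group): Yilmaz and Adeyemi (28 Oct 1996) before Andersen (19 Dec 1994).
Among Yilmaz and Adeyemi, by equity stake (higher first): Yilmaz (9 percent) before Adeyemi (6 percent).
Order: Nguyen, Chaudhari, Reyes, Sorensen, Romero, Haddad, Yilmaz, Adeyemi, Andersen.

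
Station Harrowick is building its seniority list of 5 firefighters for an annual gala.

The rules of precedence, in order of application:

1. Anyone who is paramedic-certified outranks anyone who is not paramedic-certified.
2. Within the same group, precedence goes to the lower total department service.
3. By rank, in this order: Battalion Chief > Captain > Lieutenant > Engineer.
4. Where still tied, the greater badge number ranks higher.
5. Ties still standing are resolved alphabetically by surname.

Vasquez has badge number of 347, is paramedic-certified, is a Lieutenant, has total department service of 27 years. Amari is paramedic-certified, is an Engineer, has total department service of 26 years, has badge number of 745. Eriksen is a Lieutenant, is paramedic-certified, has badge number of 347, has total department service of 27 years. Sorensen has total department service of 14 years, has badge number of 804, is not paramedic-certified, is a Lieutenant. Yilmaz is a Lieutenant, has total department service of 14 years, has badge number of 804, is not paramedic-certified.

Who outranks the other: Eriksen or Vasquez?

By the first rule: Amari, Eriksen and Vasquez (each paramedic-certified); then Sorensen and Yilmaz (both not paramedic-certified).
Among Amari, Eriksen and Vasquez, by total department service (lower first): Amari (26 years) before Eriksen and Vasquez (27 years).
Eriksen and Vasquez are each Lieutenant, so the next rule applies.
Eriksen and Vasquez both have badge number 347, so the next rule applies.
Among Eriksen and Vasquez, alphabetically by surname: Eriksen before Vasquez.
Sorensen and Yilmaz both have total department service 14 years, so the next rule applies.
Sorensen and Yilmaz are each Lieutenant, so the next rule applies.
Sorensen and Yilmaz both have badge number 804, so the next rule applies.
Among Sorensen and Yilmaz, alphabetically by surname: Sorensen before Yilmaz.
So Eriksen takes precedence.

Eriksen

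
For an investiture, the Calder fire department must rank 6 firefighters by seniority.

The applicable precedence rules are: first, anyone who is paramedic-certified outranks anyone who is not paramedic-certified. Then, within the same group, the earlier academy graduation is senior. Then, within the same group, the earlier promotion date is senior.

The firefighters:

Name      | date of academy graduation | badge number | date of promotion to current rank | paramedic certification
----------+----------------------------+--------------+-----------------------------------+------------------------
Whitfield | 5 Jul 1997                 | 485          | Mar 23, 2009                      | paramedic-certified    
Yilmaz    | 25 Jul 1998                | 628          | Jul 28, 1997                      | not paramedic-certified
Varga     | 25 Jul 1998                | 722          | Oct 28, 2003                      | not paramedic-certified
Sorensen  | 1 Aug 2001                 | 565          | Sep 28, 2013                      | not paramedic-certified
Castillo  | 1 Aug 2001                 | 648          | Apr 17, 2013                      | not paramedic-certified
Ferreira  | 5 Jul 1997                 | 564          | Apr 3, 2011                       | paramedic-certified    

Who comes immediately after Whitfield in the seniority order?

Ferreira

By the first rule: Whitfield and Ferreira (both paramedic-certified); then Yilmaz, Varga, Castillo and Sorensen (each not paramedic-certified).
Whitfield and Ferreira both have date of academy graduation 5 Jul 1997, so the next rule applies.
Among Whitfield and Ferreira, by date of promotion to current rank (earlier first): Whitfield (Mar 23, 2009) before Ferreira (Apr 3, 2011).
Among Yilmaz, Varga, Castillo and Sorensen, by date of academy graduation (earlier first): Yilmaz and Varga (25 Jul 1998) before Castillo and Sorensen (1 Aug 2001).
Among Yilmaz and Varga, by date of promotion to current rank (earlier first): Yilmaz (Jul 28, 1997) before Varga (Oct 28, 2003).
Among Castillo and Sorensen, by date of promotion to current rank (earlier first): Castillo (Apr 17, 2013) before Sorensen (Sep 28, 2013).
Order: Whitfield, Ferreira, Yilmaz, Varga, Castillo, Sorensen.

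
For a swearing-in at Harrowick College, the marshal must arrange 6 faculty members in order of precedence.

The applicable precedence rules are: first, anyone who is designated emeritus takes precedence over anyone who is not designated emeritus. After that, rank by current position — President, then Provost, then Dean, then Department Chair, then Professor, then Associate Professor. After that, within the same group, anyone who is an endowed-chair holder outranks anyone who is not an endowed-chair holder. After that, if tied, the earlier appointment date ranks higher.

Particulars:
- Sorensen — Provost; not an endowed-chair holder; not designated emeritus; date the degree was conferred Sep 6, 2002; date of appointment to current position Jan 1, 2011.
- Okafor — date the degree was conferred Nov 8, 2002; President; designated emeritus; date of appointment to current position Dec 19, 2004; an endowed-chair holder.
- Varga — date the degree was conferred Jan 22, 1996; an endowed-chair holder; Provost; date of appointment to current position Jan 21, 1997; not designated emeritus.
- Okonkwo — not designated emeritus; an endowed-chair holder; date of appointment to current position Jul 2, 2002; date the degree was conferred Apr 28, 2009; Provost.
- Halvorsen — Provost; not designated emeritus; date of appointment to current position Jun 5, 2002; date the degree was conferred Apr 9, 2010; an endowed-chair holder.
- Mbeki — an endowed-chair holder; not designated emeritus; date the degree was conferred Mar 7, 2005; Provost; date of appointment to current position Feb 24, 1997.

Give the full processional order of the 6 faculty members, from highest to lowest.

Okafor, Varga, Mbeki, Halvorsen, Okonkwo, Sorensen

By the first rule: Okafor (designated emeritus); then Varga, Mbeki, Halvorsen, Okonkwo and Sorensen (each not designated emeritus).
Varga, Mbeki, Halvorsen, Okonkwo and Sorensen are each Provost, so the next rule applies.
Among Varga, Mbeki, Halvorsen, Okonkwo and Sorensen, an endowed-chair holder before not an endowed-chair holder: Varga, Mbeki, Halvorsen and Okonkwo (an endowed-chair holder) before Sorensen (not an endowed-chair holder).
Among Varga, Mbeki, Halvorsen and Okonkwo, by date of appointment to current position (earlier first): Varga (Jan 21, 1997) before Mbeki (Feb 24, 1997) before Halvorsen (Jun 5, 2002) before Okonkwo (Jul 2, 2002).
Full order: Okafor, Varga, Mbeki, Halvorsen, Okonkwo, Sorensen.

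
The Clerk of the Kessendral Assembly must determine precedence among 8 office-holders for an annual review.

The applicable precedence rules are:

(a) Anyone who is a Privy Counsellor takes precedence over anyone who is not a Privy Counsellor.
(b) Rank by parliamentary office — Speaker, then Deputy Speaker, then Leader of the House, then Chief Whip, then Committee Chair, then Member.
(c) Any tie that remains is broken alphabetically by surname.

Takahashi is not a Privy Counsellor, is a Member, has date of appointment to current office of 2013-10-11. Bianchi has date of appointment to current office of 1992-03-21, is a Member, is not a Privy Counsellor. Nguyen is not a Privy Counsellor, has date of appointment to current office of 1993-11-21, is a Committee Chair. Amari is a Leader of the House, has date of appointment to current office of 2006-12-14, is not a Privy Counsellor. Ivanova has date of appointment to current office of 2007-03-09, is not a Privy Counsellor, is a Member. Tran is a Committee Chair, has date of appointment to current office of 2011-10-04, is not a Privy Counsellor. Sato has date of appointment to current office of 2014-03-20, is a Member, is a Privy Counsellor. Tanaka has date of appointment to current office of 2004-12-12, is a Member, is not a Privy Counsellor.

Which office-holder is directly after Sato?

Amari

By the first rule: Sato (a Privy Counsellor); then Amari, Nguyen, Tran, Bianchi, Ivanova, Takahashi and Tanaka (each not a Privy Counsellor).
Among Amari, Nguyen, Tran, Bianchi, Ivanova, Takahashi and Tanaka, by parliamentary office: Amari (Leader of the House) before Nguyen and Tran (Committee Chair) before Bianchi, Ivanova, Takahashi and Tanaka (Member).
Among Nguyen and Tran, alphabetically by surname: Nguyen before Tran.
Among Bianchi, Ivanova, Takahashi and Tanaka, alphabetically by surname: Bianchi before Ivanova before Takahashi before Tanaka.
Order: Sato, Amari, Nguyen, Tran, Bianchi, Ivanova, Takahashi, Tanaka.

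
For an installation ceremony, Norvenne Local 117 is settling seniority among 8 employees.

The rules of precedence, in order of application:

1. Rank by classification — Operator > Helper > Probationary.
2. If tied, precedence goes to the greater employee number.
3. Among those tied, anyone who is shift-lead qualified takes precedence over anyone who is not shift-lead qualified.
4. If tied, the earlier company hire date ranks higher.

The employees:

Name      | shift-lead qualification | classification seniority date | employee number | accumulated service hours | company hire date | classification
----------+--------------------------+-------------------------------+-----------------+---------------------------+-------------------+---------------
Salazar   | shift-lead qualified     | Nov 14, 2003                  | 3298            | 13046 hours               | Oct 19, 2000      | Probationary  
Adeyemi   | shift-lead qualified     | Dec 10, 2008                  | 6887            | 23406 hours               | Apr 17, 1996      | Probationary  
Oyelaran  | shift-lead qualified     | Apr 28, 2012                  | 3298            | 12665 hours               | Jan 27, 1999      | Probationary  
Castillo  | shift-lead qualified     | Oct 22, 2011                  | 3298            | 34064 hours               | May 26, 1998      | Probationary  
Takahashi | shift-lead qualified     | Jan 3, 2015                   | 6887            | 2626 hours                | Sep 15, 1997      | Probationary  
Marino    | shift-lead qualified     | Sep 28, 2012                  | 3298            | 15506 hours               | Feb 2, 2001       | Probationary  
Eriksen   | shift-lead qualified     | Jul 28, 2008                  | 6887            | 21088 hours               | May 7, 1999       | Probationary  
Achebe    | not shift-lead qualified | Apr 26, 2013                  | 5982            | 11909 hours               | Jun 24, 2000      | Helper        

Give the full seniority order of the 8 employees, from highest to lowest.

By classification: Achebe (Helper); then Adeyemi, Takahashi, Eriksen, Castillo, Oyelaran, Salazar and Marino (Probationary).
Among Adeyemi, Takahashi, Eriksen, Castillo, Oyelaran, Salazar and Marino, by employee number (higher first): Adeyemi, Takahashi and Eriksen (6887) before Castillo, Oyelaran, Salazar and Marino (3298).
Adeyemi, Takahashi and Eriksen are each shift-lead qualified, so the next rule applies.
Among Adeyemi, Takahashi and Eriksen, by company hire date (earlier first): Adeyemi (Apr 17, 1996) before Takahashi (Sep 15, 1997) before Eriksen (May 7, 1999).
Castillo, Oyelaran, Salazar and Marino are each shift-lead qualified, so the next rule applies.
Among Castillo, Oyelaran, Salazar and Marino, by company hire date (earlier first): Castillo (May 26, 1998) before Oyelaran (Jan 27, 1999) before Salazar (Oct 19, 2000) before Marino (Feb 2, 2001).
Full order: Achebe, Adeyemi, Takahashi, Eriksen, Castillo, Oyelaran, Salazar, Marino.

Achebe, Adeyemi, Takahashi, Eriksen, Castillo, Oyelaran, Salazar, Marino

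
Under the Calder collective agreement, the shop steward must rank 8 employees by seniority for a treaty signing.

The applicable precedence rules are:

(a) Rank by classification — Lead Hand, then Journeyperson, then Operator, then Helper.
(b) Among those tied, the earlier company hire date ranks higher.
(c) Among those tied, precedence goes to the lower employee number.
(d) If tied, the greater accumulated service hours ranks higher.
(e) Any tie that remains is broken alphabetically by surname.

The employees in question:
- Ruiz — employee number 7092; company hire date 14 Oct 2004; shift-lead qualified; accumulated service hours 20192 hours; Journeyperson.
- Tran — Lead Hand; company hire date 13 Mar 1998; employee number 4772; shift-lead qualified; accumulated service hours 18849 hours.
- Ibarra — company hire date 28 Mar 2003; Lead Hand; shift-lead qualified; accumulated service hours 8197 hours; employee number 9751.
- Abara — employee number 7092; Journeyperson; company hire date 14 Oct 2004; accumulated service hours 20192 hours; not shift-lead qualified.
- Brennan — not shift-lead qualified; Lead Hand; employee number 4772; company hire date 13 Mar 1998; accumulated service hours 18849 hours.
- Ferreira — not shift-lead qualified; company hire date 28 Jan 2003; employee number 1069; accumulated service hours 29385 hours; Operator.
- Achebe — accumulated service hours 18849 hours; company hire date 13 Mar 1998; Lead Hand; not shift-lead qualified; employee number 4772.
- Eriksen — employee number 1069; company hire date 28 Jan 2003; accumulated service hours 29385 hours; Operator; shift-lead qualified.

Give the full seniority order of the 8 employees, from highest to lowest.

Achebe, Brennan, Tran, Ibarra, Abara, Ruiz, Eriksen, Ferreira

By classification: Achebe, Brennan, Tran and Ibarra (Lead Hand); then Abara and Ruiz (Journeyperson); then Eriksen and Ferreira (Operator).
Among Achebe, Brennan, Tran and Ibarra, by company hire date (earlier first): Achebe, Brennan and Tran (13 Mar 1998) before Ibarra (28 Mar 2003).
Achebe, Brennan and Tran all have employee number 4772, so the next rule applies.
Achebe, Brennan and Tran all have accumulated service hours 18849 hours, so the next rule applies.
Among Achebe, Brennan and Tran, alphabetically by surname: Achebe before Brennan before Tran.
Abara and Ruiz both have company hire date 14 Oct 2004, so the next rule applies.
Abara and Ruiz both have employee number 7092, so the next rule applies.
Abara and Ruiz both have accumulated service hours 20192 hours, so the next rule applies.
Among Abara and Ruiz, alphabetically by surname: Abara before Ruiz.
Eriksen and Ferreira both have company hire date 28 Jan 2003, so the next rule applies.
Eriksen and Ferreira both have employee number 1069, so the next rule applies.
Eriksen and Ferreira both have accumulated service hours 29385 hours, so the next rule applies.
Among Eriksen and Ferreira, alphabetically by surname: Eriksen before Ferreira.
Full order: Achebe, Brennan, Tran, Ibarra, Abara, Ruiz, Eriksen, Ferreira.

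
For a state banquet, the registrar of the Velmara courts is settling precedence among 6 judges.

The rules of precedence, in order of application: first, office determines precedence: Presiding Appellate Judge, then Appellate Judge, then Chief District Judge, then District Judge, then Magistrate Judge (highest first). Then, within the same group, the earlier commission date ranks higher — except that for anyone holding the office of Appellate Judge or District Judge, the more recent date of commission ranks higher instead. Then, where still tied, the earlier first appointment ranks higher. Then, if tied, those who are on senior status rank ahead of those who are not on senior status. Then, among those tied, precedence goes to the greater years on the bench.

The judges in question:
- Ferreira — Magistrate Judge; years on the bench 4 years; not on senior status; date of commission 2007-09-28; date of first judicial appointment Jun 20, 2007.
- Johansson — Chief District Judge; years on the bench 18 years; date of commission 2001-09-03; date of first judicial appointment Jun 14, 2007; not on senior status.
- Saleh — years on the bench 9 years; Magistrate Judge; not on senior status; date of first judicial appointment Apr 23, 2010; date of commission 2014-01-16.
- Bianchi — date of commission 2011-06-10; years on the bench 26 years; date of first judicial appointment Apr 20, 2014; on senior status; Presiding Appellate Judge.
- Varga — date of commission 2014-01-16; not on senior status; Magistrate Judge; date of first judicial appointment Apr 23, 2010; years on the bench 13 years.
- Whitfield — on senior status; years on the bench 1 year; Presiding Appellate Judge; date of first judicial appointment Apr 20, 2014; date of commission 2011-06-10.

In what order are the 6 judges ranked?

By office: Bianchi and Whitfield (Presiding Appellate Judge); then Johansson (Chief District Judge); then Ferreira, Varga and Saleh (Magistrate Judge).
Bianchi and Whitfield both have date of commission 2011-06-10, so the next rule applies.
Bianchi and Whitfield both have date of first judicial appointment Apr 20, 2014, so the next rule applies.
Bianchi and Whitfield are each on senior status, so the next rule applies.
Among Bianchi and Whitfield, by years on the bench (higher first): Bianchi (26 years) before Whitfield (1 year).
Among Ferreira, Varga and Saleh, by date of commission (earlier first): Ferreira (2007-09-28) before Varga and Saleh (2014-01-16).
Varga and Saleh both have date of first judicial appointment Apr 23, 2010, so the next rule applies.
Varga and Saleh are each not on senior status, so the next rule applies.
Among Varga and Saleh, by years on the bench (higher first): Varga (13 years) before Saleh (9 years).
Full order: Bianchi, Whitfield, Johansson, Ferreira, Varga, Saleh.

Bianchi, Whitfield, Johansson, Ferreira, Varga, Saleh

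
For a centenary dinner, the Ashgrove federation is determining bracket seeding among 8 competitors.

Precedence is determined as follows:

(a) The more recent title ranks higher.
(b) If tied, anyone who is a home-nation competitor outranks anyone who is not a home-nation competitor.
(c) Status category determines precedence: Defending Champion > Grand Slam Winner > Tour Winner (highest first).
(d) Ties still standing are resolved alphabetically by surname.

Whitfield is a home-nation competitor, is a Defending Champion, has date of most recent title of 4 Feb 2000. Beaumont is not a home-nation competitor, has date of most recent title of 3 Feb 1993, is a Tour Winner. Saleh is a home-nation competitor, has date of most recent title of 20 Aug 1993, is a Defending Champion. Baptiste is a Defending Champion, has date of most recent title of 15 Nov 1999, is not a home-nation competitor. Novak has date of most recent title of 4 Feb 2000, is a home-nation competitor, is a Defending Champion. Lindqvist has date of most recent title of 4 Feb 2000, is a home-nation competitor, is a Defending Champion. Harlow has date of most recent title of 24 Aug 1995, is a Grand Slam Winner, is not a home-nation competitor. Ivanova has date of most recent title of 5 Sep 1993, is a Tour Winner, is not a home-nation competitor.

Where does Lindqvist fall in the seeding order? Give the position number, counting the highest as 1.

By date of most recent title (later first): Lindqvist, Novak and Whitfield (each 4 Feb 2000); then Baptiste (15 Nov 1999); then Harlow (24 Aug 1995); then Ivanova (5 Sep 1993); then Saleh (20 Aug 1993); then Beaumont (3 Feb 1993).
Lindqvist, Novak and Whitfield are each a home-nation competitor, so the next rule applies.
Lindqvist, Novak and Whitfield are each Defending Champion, so the next rule applies.
Among Lindqvist, Novak and Whitfield, alphabetically by surname: Lindqvist before Novak before Whitfield.
Order: Lindqvist, Novak, Whitfield, Baptiste, Harlow, Ivanova, Saleh, Beaumont. So position 1.

1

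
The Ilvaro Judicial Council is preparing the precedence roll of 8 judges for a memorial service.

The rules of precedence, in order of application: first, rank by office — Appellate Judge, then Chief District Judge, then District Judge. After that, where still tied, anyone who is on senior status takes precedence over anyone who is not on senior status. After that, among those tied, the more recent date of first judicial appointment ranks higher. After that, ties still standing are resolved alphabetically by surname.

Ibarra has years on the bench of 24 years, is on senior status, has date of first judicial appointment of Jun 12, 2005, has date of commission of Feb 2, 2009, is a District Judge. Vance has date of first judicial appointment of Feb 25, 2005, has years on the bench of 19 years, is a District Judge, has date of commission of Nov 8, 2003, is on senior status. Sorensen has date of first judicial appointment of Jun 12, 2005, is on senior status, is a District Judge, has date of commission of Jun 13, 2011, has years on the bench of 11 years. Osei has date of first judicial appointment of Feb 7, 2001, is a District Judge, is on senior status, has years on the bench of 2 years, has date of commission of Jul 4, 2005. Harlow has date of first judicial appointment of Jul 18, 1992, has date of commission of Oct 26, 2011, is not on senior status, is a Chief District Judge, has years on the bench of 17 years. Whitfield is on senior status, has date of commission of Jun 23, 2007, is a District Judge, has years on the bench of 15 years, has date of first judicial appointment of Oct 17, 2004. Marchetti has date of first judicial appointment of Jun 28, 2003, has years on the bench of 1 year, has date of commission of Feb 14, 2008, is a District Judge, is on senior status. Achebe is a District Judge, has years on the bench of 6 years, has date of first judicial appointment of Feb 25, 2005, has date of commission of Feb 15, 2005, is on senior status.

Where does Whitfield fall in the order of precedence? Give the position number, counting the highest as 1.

6

By office: Harlow (Chief District Judge); then Ibarra, Sorensen, Achebe, Vance, Whitfield, Marchetti and Osei (District Judge).
Ibarra, Sorensen, Achebe, Vance, Whitfield, Marchetti and Osei are each on senior status, so the next rule applies.
Among Ibarra, Sorensen, Achebe, Vance, Whitfield, Marchetti and Osei, by date of first judicial appointment (later first): Ibarra and Sorensen (Jun 12, 2005) before Achebe and Vance (Feb 25, 2005) before Whitfield (Oct 17, 2004) before Marchetti (Jun 28, 2003) before Osei (Feb 7, 2001).
Among Ibarra and Sorensen, alphabetically by surname: Ibarra before Sorensen.
Among Achebe and Vance, alphabetically by surname: Achebe before Vance.
Order: Harlow, Ibarra, Sorensen, Achebe, Vance, Whitfield, Marchetti, Osei. So position 6.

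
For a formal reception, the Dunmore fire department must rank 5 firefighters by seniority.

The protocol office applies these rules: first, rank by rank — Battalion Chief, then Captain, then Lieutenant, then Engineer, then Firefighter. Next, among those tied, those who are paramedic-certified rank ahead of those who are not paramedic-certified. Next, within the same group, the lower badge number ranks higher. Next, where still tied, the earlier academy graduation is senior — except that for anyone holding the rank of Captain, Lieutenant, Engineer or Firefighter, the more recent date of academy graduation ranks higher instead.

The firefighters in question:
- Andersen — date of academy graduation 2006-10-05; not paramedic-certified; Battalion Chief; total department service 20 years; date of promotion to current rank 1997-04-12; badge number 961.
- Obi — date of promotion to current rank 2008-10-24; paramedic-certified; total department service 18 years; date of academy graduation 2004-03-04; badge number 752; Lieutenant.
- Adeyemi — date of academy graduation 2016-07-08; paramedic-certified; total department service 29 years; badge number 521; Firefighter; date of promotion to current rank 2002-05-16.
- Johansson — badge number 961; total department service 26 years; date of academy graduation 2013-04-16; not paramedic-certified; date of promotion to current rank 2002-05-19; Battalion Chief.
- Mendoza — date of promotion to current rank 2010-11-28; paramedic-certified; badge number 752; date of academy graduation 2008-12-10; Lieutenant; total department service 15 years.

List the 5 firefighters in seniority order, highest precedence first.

By rank: Andersen and Johansson (Battalion Chief); then Mendoza and Obi (Lieutenant); then Adeyemi (Firefighter).
Andersen and Johansson are each not paramedic-certified, so the next rule applies.
Andersen and Johansson both have badge number 961, so the next rule applies.
Among Andersen and Johansson, by date of academy graduation (earlier first): Andersen (2006-10-05) before Johansson (2013-04-16).
Mendoza and Obi are each paramedic-certified, so the next rule applies.
Mendoza and Obi both have badge number 752, so the next rule applies.
Among Mendoza and Obi, by date of academy graduation (later first) (reversed rule for this group): Mendoza (2008-12-10) before Obi (2004-03-04).
Full order: Andersen, Johansson, Mendoza, Obi, Adeyemi.

Andersen, Johansson, Mendoza, Obi, Adeyemi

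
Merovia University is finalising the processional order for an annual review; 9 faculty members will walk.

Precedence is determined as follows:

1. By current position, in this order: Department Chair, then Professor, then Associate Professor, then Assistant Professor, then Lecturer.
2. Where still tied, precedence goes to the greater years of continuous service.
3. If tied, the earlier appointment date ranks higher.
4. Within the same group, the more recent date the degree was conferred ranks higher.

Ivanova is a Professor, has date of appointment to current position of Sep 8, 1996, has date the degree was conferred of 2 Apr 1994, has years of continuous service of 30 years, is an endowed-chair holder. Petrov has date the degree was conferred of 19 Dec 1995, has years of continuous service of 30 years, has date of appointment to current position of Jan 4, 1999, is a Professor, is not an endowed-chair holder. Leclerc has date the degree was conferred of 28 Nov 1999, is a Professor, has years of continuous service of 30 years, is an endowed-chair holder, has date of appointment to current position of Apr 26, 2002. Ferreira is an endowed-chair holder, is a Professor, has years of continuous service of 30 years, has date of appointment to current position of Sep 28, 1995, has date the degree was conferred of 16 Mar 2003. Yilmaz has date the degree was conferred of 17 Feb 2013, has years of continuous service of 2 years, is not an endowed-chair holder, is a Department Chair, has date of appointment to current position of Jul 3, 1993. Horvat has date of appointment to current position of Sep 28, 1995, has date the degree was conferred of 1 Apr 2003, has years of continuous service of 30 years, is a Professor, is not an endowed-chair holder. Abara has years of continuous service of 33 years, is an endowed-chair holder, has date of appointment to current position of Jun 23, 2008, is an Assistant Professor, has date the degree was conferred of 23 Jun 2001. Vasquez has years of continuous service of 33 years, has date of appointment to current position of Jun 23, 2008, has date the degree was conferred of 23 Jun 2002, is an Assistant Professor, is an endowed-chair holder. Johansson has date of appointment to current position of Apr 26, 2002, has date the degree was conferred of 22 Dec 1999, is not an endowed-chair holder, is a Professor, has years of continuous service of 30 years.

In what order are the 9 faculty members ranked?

Yilmaz, Horvat, Ferreira, Ivanova, Petrov, Johansson, Leclerc, Vasquez, Abara

By current position: Yilmaz (Department Chair); then Horvat, Ferreira, Ivanova, Petrov, Johansson and Leclerc (Professor); then Vasquez and Abara (Assistant Professor).
Horvat, Ferreira, Ivanova, Petrov, Johansson and Leclerc all have years of continuous service 30 years, so the next rule applies.
Among Horvat, Ferreira, Ivanova, Petrov, Johansson and Leclerc, by date of appointment to current position (earlier first): Horvat and Ferreira (Sep 28, 1995) before Ivanova (Sep 8, 1996) before Petrov (Jan 4, 1999) before Johansson and Leclerc (Apr 26, 2002).
Among Horvat and Ferreira, by date the degree was conferred (later first): Horvat (1 Apr 2003) before Ferreira (16 Mar 2003).
Among Johansson and Leclerc, by date the degree was conferred (later first): Johansson (22 Dec 1999) before Leclerc (28 Nov 1999).
Vasquez and Abara both have years of continuous service 33 years, so the next rule applies.
Vasquez and Abara both have date of appointment to current position Jun 23, 2008, so the next rule applies.
Among Vasquez and Abara, by date the degree was conferred (later first): Vasquez (23 Jun 2002) before Abara (23 Jun 2001).
Full order: Yilmaz, Horvat, Ferreira, Ivanova, Petrov, Johansson, Leclerc, Vasquez, Abara.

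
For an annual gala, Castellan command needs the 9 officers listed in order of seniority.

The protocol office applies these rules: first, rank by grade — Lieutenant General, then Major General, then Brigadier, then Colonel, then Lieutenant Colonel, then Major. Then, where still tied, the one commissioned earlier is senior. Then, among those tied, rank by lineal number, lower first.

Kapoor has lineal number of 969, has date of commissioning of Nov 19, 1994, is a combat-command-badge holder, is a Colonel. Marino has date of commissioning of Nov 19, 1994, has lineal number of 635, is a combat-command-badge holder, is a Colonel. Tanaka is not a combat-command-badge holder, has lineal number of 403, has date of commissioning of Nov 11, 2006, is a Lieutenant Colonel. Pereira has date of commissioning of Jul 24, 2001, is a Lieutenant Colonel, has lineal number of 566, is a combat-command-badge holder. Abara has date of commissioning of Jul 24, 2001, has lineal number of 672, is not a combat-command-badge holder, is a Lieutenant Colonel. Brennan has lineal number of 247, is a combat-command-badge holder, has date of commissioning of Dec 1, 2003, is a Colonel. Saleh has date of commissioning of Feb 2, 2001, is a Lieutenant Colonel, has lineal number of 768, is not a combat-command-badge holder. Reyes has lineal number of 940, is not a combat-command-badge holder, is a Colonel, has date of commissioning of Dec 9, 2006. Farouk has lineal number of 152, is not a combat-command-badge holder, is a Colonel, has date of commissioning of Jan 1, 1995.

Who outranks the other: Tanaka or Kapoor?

Kapoor

By grade: Marino, Kapoor, Farouk, Brennan and Reyes (Colonel); then Saleh, Pereira, Abara and Tanaka (Lieutenant Colonel).
Among Marino, Kapoor, Farouk, Brennan and Reyes, by date of commissioning (earlier first): Marino and Kapoor (Nov 19, 1994) before Farouk (Jan 1, 1995) before Brennan (Dec 1, 2003) before Reyes (Dec 9, 2006).
Among Marino and Kapoor, by lineal number (lower first): Marino (635) before Kapoor (969).
Among Saleh, Pereira, Abara and Tanaka, by date of commissioning (earlier first): Saleh (Feb 2, 2001) before Pereira and Abara (Jul 24, 2001) before Tanaka (Nov 11, 2006).
Among Pereira and Abara, by lineal number (lower first): Pereira (566) before Abara (672).
So Kapoor takes precedence.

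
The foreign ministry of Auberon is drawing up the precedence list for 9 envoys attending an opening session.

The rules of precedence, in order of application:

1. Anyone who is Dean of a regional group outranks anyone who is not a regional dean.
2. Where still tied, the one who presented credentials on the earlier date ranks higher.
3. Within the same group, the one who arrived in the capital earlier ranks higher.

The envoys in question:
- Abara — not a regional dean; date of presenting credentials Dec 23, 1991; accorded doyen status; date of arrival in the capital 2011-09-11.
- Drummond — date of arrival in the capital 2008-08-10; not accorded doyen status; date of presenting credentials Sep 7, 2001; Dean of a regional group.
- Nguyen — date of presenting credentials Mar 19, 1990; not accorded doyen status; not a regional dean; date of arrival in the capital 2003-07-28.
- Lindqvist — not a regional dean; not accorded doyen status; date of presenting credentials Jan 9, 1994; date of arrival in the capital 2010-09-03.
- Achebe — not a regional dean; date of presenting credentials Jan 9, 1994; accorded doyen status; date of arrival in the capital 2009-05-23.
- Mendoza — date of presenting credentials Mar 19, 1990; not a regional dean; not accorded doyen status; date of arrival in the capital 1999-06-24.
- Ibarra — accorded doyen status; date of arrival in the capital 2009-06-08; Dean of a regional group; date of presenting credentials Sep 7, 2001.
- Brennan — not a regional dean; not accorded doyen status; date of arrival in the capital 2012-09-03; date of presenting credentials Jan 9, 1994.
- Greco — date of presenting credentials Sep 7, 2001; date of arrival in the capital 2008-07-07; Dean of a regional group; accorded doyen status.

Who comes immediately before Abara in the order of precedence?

Nguyen

By the first rule: Greco, Drummond and Ibarra (each Dean of a regional group); then Mendoza, Nguyen, Abara, Achebe, Lindqvist and Brennan (each not a regional dean).
Greco, Drummond and Ibarra all have date of presenting credentials Sep 7, 2001, so the next rule applies.
Among Greco, Drummond and Ibarra, by date of arrival in the capital (earlier first): Greco (2008-07-07) before Drummond (2008-08-10) before Ibarra (2009-06-08).
Among Mendoza, Nguyen, Abara, Achebe, Lindqvist and Brennan, by date of presenting credentials (earlier first): Mendoza and Nguyen (Mar 19, 1990) before Abara (Dec 23, 1991) before Achebe, Lindqvist and Brennan (Jan 9, 1994).
Among Mendoza and Nguyen, by date of arrival in the capital (earlier first): Mendoza (1999-06-24) before Nguyen (2003-07-28).
Among Achebe, Lindqvist and Brennan, by date of arrival in the capital (earlier first): Achebe (2009-05-23) before Lindqvist (2010-09-03) before Brennan (2012-09-03).
Order: Greco, Drummond, Ibarra, Mendoza, Nguyen, Abara, Achebe, Lindqvist, Brennan.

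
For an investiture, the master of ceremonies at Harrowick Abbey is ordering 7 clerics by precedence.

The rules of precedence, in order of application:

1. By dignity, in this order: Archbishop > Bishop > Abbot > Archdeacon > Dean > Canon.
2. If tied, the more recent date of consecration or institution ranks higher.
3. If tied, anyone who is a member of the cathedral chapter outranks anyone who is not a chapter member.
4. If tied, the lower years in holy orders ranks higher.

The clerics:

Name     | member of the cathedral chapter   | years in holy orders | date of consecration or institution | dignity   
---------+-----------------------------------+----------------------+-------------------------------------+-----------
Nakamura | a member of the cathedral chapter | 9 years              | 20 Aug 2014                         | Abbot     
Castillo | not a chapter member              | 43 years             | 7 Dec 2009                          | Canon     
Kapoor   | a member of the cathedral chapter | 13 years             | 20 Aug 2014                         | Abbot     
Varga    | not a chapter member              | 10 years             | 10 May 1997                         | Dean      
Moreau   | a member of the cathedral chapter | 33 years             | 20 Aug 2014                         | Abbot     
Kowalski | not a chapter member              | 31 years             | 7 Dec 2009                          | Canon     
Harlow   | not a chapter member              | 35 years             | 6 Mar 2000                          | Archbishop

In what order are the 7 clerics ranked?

Harlow, Nakamura, Kapoor, Moreau, Varga, Kowalski, Castillo

By dignity: Harlow (Archbishop); then Nakamura, Kapoor and Moreau (Abbot); then Varga (Dean); then Kowalski and Castillo (Canon).
Nakamura, Kapoor and Moreau all have date of consecration or institution 20 Aug 2014, so the next rule applies.
Nakamura, Kapoor and Moreau are each a member of the cathedral chapter, so the next rule applies.
Among Nakamura, Kapoor and Moreau, by years in holy orders (lower first): Nakamura (9 years) before Kapoor (13 years) before Moreau (33 years).
Kowalski and Castillo both have date of consecration or institution 7 Dec 2009, so the next rule applies.
Kowalski and Castillo are each not a chapter member, so the next rule applies.
Among Kowalski and Castillo, by years in holy orders (lower first): Kowalski (31 years) before Castillo (43 years).
Full order: Harlow, Nakamura, Kapoor, Moreau, Varga, Kowalski, Castillo.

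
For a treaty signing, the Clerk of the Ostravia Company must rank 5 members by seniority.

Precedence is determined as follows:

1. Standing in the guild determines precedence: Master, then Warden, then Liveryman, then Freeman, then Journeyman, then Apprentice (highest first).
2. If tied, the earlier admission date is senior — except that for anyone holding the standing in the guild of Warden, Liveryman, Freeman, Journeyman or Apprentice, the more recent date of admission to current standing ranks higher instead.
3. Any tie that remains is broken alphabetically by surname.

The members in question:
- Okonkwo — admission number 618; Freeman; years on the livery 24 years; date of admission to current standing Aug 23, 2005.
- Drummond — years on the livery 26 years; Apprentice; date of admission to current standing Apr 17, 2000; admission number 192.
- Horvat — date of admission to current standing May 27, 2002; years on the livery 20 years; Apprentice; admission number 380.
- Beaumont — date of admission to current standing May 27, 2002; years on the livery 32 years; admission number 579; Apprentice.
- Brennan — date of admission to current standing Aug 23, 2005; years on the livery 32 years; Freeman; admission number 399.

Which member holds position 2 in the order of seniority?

By standing in the guild: Brennan and Okonkwo (Freeman); then Beaumont, Horvat and Drummond (Apprentice).
Brennan and Okonkwo both have date of admission to current standing Aug 23, 2005, so the next rule applies.
Among Brennan and Okonkwo, alphabetically by surname: Brennan before Okonkwo.
Among Beaumont, Horvat and Drummond, by date of admission to current standing (later first) (reversed rule for this group): Beaumont and Horvat (May 27, 2002) before Drummond (Apr 17, 2000).
Among Beaumont and Horvat, alphabetically by surname: Beaumont before Horvat.
Order: Brennan, Okonkwo, Beaumont, Horvat, Drummond.

Okonkwo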